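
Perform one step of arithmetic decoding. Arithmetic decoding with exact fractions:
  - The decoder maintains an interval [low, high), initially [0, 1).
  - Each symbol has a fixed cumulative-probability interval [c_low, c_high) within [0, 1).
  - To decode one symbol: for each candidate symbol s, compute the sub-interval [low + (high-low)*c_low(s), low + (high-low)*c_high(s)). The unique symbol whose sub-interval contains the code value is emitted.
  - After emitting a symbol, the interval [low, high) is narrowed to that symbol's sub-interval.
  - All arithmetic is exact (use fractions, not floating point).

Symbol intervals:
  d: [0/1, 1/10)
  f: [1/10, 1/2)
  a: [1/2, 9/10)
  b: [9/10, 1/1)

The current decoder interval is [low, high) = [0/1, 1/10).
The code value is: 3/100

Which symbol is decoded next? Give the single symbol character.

Interval width = high − low = 1/10 − 0/1 = 1/10
Scaled code = (code − low) / width = (3/100 − 0/1) / 1/10 = 3/10
  d: [0/1, 1/10) 
  f: [1/10, 1/2) ← scaled code falls here ✓
  a: [1/2, 9/10) 
  b: [9/10, 1/1) 

Answer: f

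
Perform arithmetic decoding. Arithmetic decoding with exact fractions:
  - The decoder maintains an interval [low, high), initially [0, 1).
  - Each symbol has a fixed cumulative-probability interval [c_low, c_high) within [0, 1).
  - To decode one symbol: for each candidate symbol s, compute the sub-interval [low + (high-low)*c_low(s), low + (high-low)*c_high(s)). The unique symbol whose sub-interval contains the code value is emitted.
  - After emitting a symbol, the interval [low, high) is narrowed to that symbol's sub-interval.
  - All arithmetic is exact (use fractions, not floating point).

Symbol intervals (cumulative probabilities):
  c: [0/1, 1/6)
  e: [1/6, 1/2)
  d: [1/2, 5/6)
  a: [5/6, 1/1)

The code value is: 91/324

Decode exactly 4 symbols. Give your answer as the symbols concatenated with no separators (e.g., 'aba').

Step 1: interval [0/1, 1/1), width = 1/1 - 0/1 = 1/1
  'c': [0/1 + 1/1*0/1, 0/1 + 1/1*1/6) = [0/1, 1/6)
  'e': [0/1 + 1/1*1/6, 0/1 + 1/1*1/2) = [1/6, 1/2) <- contains code 91/324
  'd': [0/1 + 1/1*1/2, 0/1 + 1/1*5/6) = [1/2, 5/6)
  'a': [0/1 + 1/1*5/6, 0/1 + 1/1*1/1) = [5/6, 1/1)
  emit 'e', narrow to [1/6, 1/2)
Step 2: interval [1/6, 1/2), width = 1/2 - 1/6 = 1/3
  'c': [1/6 + 1/3*0/1, 1/6 + 1/3*1/6) = [1/6, 2/9)
  'e': [1/6 + 1/3*1/6, 1/6 + 1/3*1/2) = [2/9, 1/3) <- contains code 91/324
  'd': [1/6 + 1/3*1/2, 1/6 + 1/3*5/6) = [1/3, 4/9)
  'a': [1/6 + 1/3*5/6, 1/6 + 1/3*1/1) = [4/9, 1/2)
  emit 'e', narrow to [2/9, 1/3)
Step 3: interval [2/9, 1/3), width = 1/3 - 2/9 = 1/9
  'c': [2/9 + 1/9*0/1, 2/9 + 1/9*1/6) = [2/9, 13/54)
  'e': [2/9 + 1/9*1/6, 2/9 + 1/9*1/2) = [13/54, 5/18)
  'd': [2/9 + 1/9*1/2, 2/9 + 1/9*5/6) = [5/18, 17/54) <- contains code 91/324
  'a': [2/9 + 1/9*5/6, 2/9 + 1/9*1/1) = [17/54, 1/3)
  emit 'd', narrow to [5/18, 17/54)
Step 4: interval [5/18, 17/54), width = 17/54 - 5/18 = 1/27
  'c': [5/18 + 1/27*0/1, 5/18 + 1/27*1/6) = [5/18, 23/81) <- contains code 91/324
  'e': [5/18 + 1/27*1/6, 5/18 + 1/27*1/2) = [23/81, 8/27)
  'd': [5/18 + 1/27*1/2, 5/18 + 1/27*5/6) = [8/27, 25/81)
  'a': [5/18 + 1/27*5/6, 5/18 + 1/27*1/1) = [25/81, 17/54)
  emit 'c', narrow to [5/18, 23/81)

Answer: eedc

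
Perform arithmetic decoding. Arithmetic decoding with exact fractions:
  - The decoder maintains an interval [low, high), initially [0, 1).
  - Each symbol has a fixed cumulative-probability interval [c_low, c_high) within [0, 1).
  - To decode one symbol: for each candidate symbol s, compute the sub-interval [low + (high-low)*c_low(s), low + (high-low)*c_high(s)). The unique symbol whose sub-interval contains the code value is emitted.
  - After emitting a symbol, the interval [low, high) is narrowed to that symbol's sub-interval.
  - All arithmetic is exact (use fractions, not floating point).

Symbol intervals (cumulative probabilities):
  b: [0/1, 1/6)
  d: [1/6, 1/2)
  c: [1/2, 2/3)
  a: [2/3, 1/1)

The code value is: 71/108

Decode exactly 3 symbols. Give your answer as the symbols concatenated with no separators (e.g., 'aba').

Step 1: interval [0/1, 1/1), width = 1/1 - 0/1 = 1/1
  'b': [0/1 + 1/1*0/1, 0/1 + 1/1*1/6) = [0/1, 1/6)
  'd': [0/1 + 1/1*1/6, 0/1 + 1/1*1/2) = [1/6, 1/2)
  'c': [0/1 + 1/1*1/2, 0/1 + 1/1*2/3) = [1/2, 2/3) <- contains code 71/108
  'a': [0/1 + 1/1*2/3, 0/1 + 1/1*1/1) = [2/3, 1/1)
  emit 'c', narrow to [1/2, 2/3)
Step 2: interval [1/2, 2/3), width = 2/3 - 1/2 = 1/6
  'b': [1/2 + 1/6*0/1, 1/2 + 1/6*1/6) = [1/2, 19/36)
  'd': [1/2 + 1/6*1/6, 1/2 + 1/6*1/2) = [19/36, 7/12)
  'c': [1/2 + 1/6*1/2, 1/2 + 1/6*2/3) = [7/12, 11/18)
  'a': [1/2 + 1/6*2/3, 1/2 + 1/6*1/1) = [11/18, 2/3) <- contains code 71/108
  emit 'a', narrow to [11/18, 2/3)
Step 3: interval [11/18, 2/3), width = 2/3 - 11/18 = 1/18
  'b': [11/18 + 1/18*0/1, 11/18 + 1/18*1/6) = [11/18, 67/108)
  'd': [11/18 + 1/18*1/6, 11/18 + 1/18*1/2) = [67/108, 23/36)
  'c': [11/18 + 1/18*1/2, 11/18 + 1/18*2/3) = [23/36, 35/54)
  'a': [11/18 + 1/18*2/3, 11/18 + 1/18*1/1) = [35/54, 2/3) <- contains code 71/108
  emit 'a', narrow to [35/54, 2/3)

Answer: caa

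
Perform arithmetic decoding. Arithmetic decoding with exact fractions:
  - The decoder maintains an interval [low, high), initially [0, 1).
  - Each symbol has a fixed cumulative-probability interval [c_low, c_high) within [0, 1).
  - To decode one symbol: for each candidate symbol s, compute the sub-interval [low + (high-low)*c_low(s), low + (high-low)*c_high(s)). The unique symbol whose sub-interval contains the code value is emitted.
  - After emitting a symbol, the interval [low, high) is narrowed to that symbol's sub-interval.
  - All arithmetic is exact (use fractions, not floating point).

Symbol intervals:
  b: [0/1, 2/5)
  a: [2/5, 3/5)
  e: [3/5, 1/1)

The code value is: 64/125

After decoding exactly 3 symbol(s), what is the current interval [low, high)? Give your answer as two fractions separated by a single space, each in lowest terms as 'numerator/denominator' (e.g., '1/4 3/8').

Answer: 63/125 13/25

Derivation:
Step 1: interval [0/1, 1/1), width = 1/1 - 0/1 = 1/1
  'b': [0/1 + 1/1*0/1, 0/1 + 1/1*2/5) = [0/1, 2/5)
  'a': [0/1 + 1/1*2/5, 0/1 + 1/1*3/5) = [2/5, 3/5) <- contains code 64/125
  'e': [0/1 + 1/1*3/5, 0/1 + 1/1*1/1) = [3/5, 1/1)
  emit 'a', narrow to [2/5, 3/5)
Step 2: interval [2/5, 3/5), width = 3/5 - 2/5 = 1/5
  'b': [2/5 + 1/5*0/1, 2/5 + 1/5*2/5) = [2/5, 12/25)
  'a': [2/5 + 1/5*2/5, 2/5 + 1/5*3/5) = [12/25, 13/25) <- contains code 64/125
  'e': [2/5 + 1/5*3/5, 2/5 + 1/5*1/1) = [13/25, 3/5)
  emit 'a', narrow to [12/25, 13/25)
Step 3: interval [12/25, 13/25), width = 13/25 - 12/25 = 1/25
  'b': [12/25 + 1/25*0/1, 12/25 + 1/25*2/5) = [12/25, 62/125)
  'a': [12/25 + 1/25*2/5, 12/25 + 1/25*3/5) = [62/125, 63/125)
  'e': [12/25 + 1/25*3/5, 12/25 + 1/25*1/1) = [63/125, 13/25) <- contains code 64/125
  emit 'e', narrow to [63/125, 13/25)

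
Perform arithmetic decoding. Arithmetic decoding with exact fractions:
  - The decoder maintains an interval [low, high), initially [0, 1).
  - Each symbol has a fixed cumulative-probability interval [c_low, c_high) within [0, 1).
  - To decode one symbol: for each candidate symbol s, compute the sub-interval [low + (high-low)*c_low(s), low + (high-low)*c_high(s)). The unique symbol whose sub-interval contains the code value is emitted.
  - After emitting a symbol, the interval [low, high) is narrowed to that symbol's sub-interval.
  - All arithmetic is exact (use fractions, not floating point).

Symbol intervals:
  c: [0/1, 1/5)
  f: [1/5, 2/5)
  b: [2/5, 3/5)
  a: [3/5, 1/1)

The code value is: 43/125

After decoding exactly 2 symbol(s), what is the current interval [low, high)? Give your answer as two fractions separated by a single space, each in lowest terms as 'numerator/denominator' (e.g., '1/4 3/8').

Step 1: interval [0/1, 1/1), width = 1/1 - 0/1 = 1/1
  'c': [0/1 + 1/1*0/1, 0/1 + 1/1*1/5) = [0/1, 1/5)
  'f': [0/1 + 1/1*1/5, 0/1 + 1/1*2/5) = [1/5, 2/5) <- contains code 43/125
  'b': [0/1 + 1/1*2/5, 0/1 + 1/1*3/5) = [2/5, 3/5)
  'a': [0/1 + 1/1*3/5, 0/1 + 1/1*1/1) = [3/5, 1/1)
  emit 'f', narrow to [1/5, 2/5)
Step 2: interval [1/5, 2/5), width = 2/5 - 1/5 = 1/5
  'c': [1/5 + 1/5*0/1, 1/5 + 1/5*1/5) = [1/5, 6/25)
  'f': [1/5 + 1/5*1/5, 1/5 + 1/5*2/5) = [6/25, 7/25)
  'b': [1/5 + 1/5*2/5, 1/5 + 1/5*3/5) = [7/25, 8/25)
  'a': [1/5 + 1/5*3/5, 1/5 + 1/5*1/1) = [8/25, 2/5) <- contains code 43/125
  emit 'a', narrow to [8/25, 2/5)

Answer: 8/25 2/5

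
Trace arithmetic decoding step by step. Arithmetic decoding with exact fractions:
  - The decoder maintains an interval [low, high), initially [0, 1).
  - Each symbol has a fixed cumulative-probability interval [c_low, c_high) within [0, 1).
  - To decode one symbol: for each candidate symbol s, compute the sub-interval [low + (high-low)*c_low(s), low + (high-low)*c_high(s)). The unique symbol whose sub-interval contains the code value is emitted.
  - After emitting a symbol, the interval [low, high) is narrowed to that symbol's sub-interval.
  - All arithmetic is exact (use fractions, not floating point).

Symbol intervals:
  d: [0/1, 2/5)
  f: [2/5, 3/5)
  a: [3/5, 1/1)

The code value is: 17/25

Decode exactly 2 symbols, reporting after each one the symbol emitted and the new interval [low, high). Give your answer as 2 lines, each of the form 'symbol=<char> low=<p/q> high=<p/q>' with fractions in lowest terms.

Answer: symbol=a low=3/5 high=1/1
symbol=d low=3/5 high=19/25

Derivation:
Step 1: interval [0/1, 1/1), width = 1/1 - 0/1 = 1/1
  'd': [0/1 + 1/1*0/1, 0/1 + 1/1*2/5) = [0/1, 2/5)
  'f': [0/1 + 1/1*2/5, 0/1 + 1/1*3/5) = [2/5, 3/5)
  'a': [0/1 + 1/1*3/5, 0/1 + 1/1*1/1) = [3/5, 1/1) <- contains code 17/25
  emit 'a', narrow to [3/5, 1/1)
Step 2: interval [3/5, 1/1), width = 1/1 - 3/5 = 2/5
  'd': [3/5 + 2/5*0/1, 3/5 + 2/5*2/5) = [3/5, 19/25) <- contains code 17/25
  'f': [3/5 + 2/5*2/5, 3/5 + 2/5*3/5) = [19/25, 21/25)
  'a': [3/5 + 2/5*3/5, 3/5 + 2/5*1/1) = [21/25, 1/1)
  emit 'd', narrow to [3/5, 19/25)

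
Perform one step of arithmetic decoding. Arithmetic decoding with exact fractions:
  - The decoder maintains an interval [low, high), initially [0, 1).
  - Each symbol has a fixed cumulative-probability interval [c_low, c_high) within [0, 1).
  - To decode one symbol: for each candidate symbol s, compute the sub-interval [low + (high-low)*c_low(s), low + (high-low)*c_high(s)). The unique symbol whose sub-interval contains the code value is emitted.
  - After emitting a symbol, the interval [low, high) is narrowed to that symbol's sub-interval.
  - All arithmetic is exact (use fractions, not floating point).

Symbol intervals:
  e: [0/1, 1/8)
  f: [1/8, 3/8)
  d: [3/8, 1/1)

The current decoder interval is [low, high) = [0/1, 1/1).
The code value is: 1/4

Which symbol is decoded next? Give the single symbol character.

Answer: f

Derivation:
Interval width = high − low = 1/1 − 0/1 = 1/1
Scaled code = (code − low) / width = (1/4 − 0/1) / 1/1 = 1/4
  e: [0/1, 1/8) 
  f: [1/8, 3/8) ← scaled code falls here ✓
  d: [3/8, 1/1) 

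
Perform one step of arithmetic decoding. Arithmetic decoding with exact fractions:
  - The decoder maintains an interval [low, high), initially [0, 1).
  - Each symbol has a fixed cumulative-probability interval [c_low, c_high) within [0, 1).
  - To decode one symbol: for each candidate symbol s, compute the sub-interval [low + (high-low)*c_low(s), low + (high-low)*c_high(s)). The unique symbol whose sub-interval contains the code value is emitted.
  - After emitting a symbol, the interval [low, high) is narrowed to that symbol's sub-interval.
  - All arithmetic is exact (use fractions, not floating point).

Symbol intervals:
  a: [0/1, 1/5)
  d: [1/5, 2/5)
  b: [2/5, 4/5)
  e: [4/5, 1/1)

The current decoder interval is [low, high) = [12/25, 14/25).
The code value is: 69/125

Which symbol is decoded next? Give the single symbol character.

Interval width = high − low = 14/25 − 12/25 = 2/25
Scaled code = (code − low) / width = (69/125 − 12/25) / 2/25 = 9/10
  a: [0/1, 1/5) 
  d: [1/5, 2/5) 
  b: [2/5, 4/5) 
  e: [4/5, 1/1) ← scaled code falls here ✓

Answer: e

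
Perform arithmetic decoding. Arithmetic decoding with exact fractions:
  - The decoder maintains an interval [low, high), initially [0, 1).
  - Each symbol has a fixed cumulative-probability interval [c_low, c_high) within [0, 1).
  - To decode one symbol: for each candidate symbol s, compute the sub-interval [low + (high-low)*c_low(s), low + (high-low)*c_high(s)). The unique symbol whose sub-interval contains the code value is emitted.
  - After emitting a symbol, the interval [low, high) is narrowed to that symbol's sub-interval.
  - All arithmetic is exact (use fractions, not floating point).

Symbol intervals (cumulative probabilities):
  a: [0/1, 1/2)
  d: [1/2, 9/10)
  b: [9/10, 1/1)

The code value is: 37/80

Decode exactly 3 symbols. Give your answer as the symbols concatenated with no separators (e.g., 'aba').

Step 1: interval [0/1, 1/1), width = 1/1 - 0/1 = 1/1
  'a': [0/1 + 1/1*0/1, 0/1 + 1/1*1/2) = [0/1, 1/2) <- contains code 37/80
  'd': [0/1 + 1/1*1/2, 0/1 + 1/1*9/10) = [1/2, 9/10)
  'b': [0/1 + 1/1*9/10, 0/1 + 1/1*1/1) = [9/10, 1/1)
  emit 'a', narrow to [0/1, 1/2)
Step 2: interval [0/1, 1/2), width = 1/2 - 0/1 = 1/2
  'a': [0/1 + 1/2*0/1, 0/1 + 1/2*1/2) = [0/1, 1/4)
  'd': [0/1 + 1/2*1/2, 0/1 + 1/2*9/10) = [1/4, 9/20)
  'b': [0/1 + 1/2*9/10, 0/1 + 1/2*1/1) = [9/20, 1/2) <- contains code 37/80
  emit 'b', narrow to [9/20, 1/2)
Step 3: interval [9/20, 1/2), width = 1/2 - 9/20 = 1/20
  'a': [9/20 + 1/20*0/1, 9/20 + 1/20*1/2) = [9/20, 19/40) <- contains code 37/80
  'd': [9/20 + 1/20*1/2, 9/20 + 1/20*9/10) = [19/40, 99/200)
  'b': [9/20 + 1/20*9/10, 9/20 + 1/20*1/1) = [99/200, 1/2)
  emit 'a', narrow to [9/20, 19/40)

Answer: aba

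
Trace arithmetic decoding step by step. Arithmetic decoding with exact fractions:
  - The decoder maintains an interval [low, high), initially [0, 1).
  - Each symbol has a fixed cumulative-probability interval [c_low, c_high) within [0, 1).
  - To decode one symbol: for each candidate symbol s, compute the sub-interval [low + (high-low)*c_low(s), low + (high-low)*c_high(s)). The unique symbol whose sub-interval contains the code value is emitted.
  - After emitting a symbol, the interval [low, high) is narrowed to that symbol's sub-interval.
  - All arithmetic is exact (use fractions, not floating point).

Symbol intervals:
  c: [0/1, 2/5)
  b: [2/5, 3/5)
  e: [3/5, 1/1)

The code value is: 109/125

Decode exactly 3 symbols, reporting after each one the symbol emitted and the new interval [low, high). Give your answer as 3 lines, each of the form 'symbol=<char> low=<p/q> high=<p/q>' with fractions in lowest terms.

Step 1: interval [0/1, 1/1), width = 1/1 - 0/1 = 1/1
  'c': [0/1 + 1/1*0/1, 0/1 + 1/1*2/5) = [0/1, 2/5)
  'b': [0/1 + 1/1*2/5, 0/1 + 1/1*3/5) = [2/5, 3/5)
  'e': [0/1 + 1/1*3/5, 0/1 + 1/1*1/1) = [3/5, 1/1) <- contains code 109/125
  emit 'e', narrow to [3/5, 1/1)
Step 2: interval [3/5, 1/1), width = 1/1 - 3/5 = 2/5
  'c': [3/5 + 2/5*0/1, 3/5 + 2/5*2/5) = [3/5, 19/25)
  'b': [3/5 + 2/5*2/5, 3/5 + 2/5*3/5) = [19/25, 21/25)
  'e': [3/5 + 2/5*3/5, 3/5 + 2/5*1/1) = [21/25, 1/1) <- contains code 109/125
  emit 'e', narrow to [21/25, 1/1)
Step 3: interval [21/25, 1/1), width = 1/1 - 21/25 = 4/25
  'c': [21/25 + 4/25*0/1, 21/25 + 4/25*2/5) = [21/25, 113/125) <- contains code 109/125
  'b': [21/25 + 4/25*2/5, 21/25 + 4/25*3/5) = [113/125, 117/125)
  'e': [21/25 + 4/25*3/5, 21/25 + 4/25*1/1) = [117/125, 1/1)
  emit 'c', narrow to [21/25, 113/125)

Answer: symbol=e low=3/5 high=1/1
symbol=e low=21/25 high=1/1
symbol=c low=21/25 high=113/125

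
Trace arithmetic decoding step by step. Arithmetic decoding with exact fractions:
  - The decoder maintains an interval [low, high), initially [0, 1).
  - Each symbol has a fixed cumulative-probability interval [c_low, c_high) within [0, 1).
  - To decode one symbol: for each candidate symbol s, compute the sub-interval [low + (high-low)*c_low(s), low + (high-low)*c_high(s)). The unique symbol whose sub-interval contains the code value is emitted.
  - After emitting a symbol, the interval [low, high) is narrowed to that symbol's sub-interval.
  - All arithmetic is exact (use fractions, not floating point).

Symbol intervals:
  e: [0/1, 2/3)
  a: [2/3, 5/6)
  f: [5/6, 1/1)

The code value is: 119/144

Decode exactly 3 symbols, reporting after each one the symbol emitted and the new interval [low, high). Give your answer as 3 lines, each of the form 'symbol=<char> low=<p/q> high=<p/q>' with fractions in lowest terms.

Step 1: interval [0/1, 1/1), width = 1/1 - 0/1 = 1/1
  'e': [0/1 + 1/1*0/1, 0/1 + 1/1*2/3) = [0/1, 2/3)
  'a': [0/1 + 1/1*2/3, 0/1 + 1/1*5/6) = [2/3, 5/6) <- contains code 119/144
  'f': [0/1 + 1/1*5/6, 0/1 + 1/1*1/1) = [5/6, 1/1)
  emit 'a', narrow to [2/3, 5/6)
Step 2: interval [2/3, 5/6), width = 5/6 - 2/3 = 1/6
  'e': [2/3 + 1/6*0/1, 2/3 + 1/6*2/3) = [2/3, 7/9)
  'a': [2/3 + 1/6*2/3, 2/3 + 1/6*5/6) = [7/9, 29/36)
  'f': [2/3 + 1/6*5/6, 2/3 + 1/6*1/1) = [29/36, 5/6) <- contains code 119/144
  emit 'f', narrow to [29/36, 5/6)
Step 3: interval [29/36, 5/6), width = 5/6 - 29/36 = 1/36
  'e': [29/36 + 1/36*0/1, 29/36 + 1/36*2/3) = [29/36, 89/108)
  'a': [29/36 + 1/36*2/3, 29/36 + 1/36*5/6) = [89/108, 179/216) <- contains code 119/144
  'f': [29/36 + 1/36*5/6, 29/36 + 1/36*1/1) = [179/216, 5/6)
  emit 'a', narrow to [89/108, 179/216)

Answer: symbol=a low=2/3 high=5/6
symbol=f low=29/36 high=5/6
symbol=a low=89/108 high=179/216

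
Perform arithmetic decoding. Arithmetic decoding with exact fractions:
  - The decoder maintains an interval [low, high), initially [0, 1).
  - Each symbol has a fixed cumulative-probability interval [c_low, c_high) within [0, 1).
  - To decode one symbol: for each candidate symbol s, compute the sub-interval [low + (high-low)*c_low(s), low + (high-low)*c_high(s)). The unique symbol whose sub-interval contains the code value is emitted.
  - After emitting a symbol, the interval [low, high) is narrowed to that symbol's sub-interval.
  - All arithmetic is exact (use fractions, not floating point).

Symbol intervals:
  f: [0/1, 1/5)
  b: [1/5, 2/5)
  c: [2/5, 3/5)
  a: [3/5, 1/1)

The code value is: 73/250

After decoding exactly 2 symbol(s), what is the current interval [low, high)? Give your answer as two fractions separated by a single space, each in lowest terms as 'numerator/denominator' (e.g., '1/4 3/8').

Answer: 7/25 8/25

Derivation:
Step 1: interval [0/1, 1/1), width = 1/1 - 0/1 = 1/1
  'f': [0/1 + 1/1*0/1, 0/1 + 1/1*1/5) = [0/1, 1/5)
  'b': [0/1 + 1/1*1/5, 0/1 + 1/1*2/5) = [1/5, 2/5) <- contains code 73/250
  'c': [0/1 + 1/1*2/5, 0/1 + 1/1*3/5) = [2/5, 3/5)
  'a': [0/1 + 1/1*3/5, 0/1 + 1/1*1/1) = [3/5, 1/1)
  emit 'b', narrow to [1/5, 2/5)
Step 2: interval [1/5, 2/5), width = 2/5 - 1/5 = 1/5
  'f': [1/5 + 1/5*0/1, 1/5 + 1/5*1/5) = [1/5, 6/25)
  'b': [1/5 + 1/5*1/5, 1/5 + 1/5*2/5) = [6/25, 7/25)
  'c': [1/5 + 1/5*2/5, 1/5 + 1/5*3/5) = [7/25, 8/25) <- contains code 73/250
  'a': [1/5 + 1/5*3/5, 1/5 + 1/5*1/1) = [8/25, 2/5)
  emit 'c', narrow to [7/25, 8/25)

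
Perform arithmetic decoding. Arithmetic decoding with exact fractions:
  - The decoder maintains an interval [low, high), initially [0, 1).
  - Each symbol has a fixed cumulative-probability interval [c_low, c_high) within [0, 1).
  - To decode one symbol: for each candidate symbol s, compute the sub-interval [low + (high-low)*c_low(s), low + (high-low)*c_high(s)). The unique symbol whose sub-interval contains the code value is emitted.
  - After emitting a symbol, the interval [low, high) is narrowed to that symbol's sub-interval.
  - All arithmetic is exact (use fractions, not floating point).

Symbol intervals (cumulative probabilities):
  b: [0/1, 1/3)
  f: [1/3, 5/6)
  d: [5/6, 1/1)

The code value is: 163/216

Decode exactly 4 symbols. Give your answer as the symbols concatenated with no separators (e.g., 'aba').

Step 1: interval [0/1, 1/1), width = 1/1 - 0/1 = 1/1
  'b': [0/1 + 1/1*0/1, 0/1 + 1/1*1/3) = [0/1, 1/3)
  'f': [0/1 + 1/1*1/3, 0/1 + 1/1*5/6) = [1/3, 5/6) <- contains code 163/216
  'd': [0/1 + 1/1*5/6, 0/1 + 1/1*1/1) = [5/6, 1/1)
  emit 'f', narrow to [1/3, 5/6)
Step 2: interval [1/3, 5/6), width = 5/6 - 1/3 = 1/2
  'b': [1/3 + 1/2*0/1, 1/3 + 1/2*1/3) = [1/3, 1/2)
  'f': [1/3 + 1/2*1/3, 1/3 + 1/2*5/6) = [1/2, 3/4)
  'd': [1/3 + 1/2*5/6, 1/3 + 1/2*1/1) = [3/4, 5/6) <- contains code 163/216
  emit 'd', narrow to [3/4, 5/6)
Step 3: interval [3/4, 5/6), width = 5/6 - 3/4 = 1/12
  'b': [3/4 + 1/12*0/1, 3/4 + 1/12*1/3) = [3/4, 7/9) <- contains code 163/216
  'f': [3/4 + 1/12*1/3, 3/4 + 1/12*5/6) = [7/9, 59/72)
  'd': [3/4 + 1/12*5/6, 3/4 + 1/12*1/1) = [59/72, 5/6)
  emit 'b', narrow to [3/4, 7/9)
Step 4: interval [3/4, 7/9), width = 7/9 - 3/4 = 1/36
  'b': [3/4 + 1/36*0/1, 3/4 + 1/36*1/3) = [3/4, 41/54) <- contains code 163/216
  'f': [3/4 + 1/36*1/3, 3/4 + 1/36*5/6) = [41/54, 167/216)
  'd': [3/4 + 1/36*5/6, 3/4 + 1/36*1/1) = [167/216, 7/9)
  emit 'b', narrow to [3/4, 41/54)

Answer: fdbb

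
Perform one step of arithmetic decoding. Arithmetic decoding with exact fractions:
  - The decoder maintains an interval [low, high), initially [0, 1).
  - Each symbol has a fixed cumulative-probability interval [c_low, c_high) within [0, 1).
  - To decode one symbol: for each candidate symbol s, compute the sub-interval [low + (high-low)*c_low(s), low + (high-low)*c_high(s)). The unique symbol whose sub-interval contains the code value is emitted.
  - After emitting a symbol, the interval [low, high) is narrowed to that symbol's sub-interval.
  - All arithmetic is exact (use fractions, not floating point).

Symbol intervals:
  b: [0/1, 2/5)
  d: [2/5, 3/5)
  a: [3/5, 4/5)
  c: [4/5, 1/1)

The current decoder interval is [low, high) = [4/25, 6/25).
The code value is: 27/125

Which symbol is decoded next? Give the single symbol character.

Interval width = high − low = 6/25 − 4/25 = 2/25
Scaled code = (code − low) / width = (27/125 − 4/25) / 2/25 = 7/10
  b: [0/1, 2/5) 
  d: [2/5, 3/5) 
  a: [3/5, 4/5) ← scaled code falls here ✓
  c: [4/5, 1/1) 

Answer: a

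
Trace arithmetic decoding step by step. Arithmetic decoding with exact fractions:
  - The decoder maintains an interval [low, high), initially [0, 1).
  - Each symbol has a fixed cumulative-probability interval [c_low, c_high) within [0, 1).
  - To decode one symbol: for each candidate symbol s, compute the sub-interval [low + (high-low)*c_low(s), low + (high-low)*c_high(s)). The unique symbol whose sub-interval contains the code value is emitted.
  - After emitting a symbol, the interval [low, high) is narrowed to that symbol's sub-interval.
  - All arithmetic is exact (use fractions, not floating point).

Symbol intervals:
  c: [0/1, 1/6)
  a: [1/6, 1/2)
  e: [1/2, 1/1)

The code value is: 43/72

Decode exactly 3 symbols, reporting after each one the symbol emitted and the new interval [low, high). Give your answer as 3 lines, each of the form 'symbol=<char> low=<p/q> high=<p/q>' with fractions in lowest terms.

Step 1: interval [0/1, 1/1), width = 1/1 - 0/1 = 1/1
  'c': [0/1 + 1/1*0/1, 0/1 + 1/1*1/6) = [0/1, 1/6)
  'a': [0/1 + 1/1*1/6, 0/1 + 1/1*1/2) = [1/6, 1/2)
  'e': [0/1 + 1/1*1/2, 0/1 + 1/1*1/1) = [1/2, 1/1) <- contains code 43/72
  emit 'e', narrow to [1/2, 1/1)
Step 2: interval [1/2, 1/1), width = 1/1 - 1/2 = 1/2
  'c': [1/2 + 1/2*0/1, 1/2 + 1/2*1/6) = [1/2, 7/12)
  'a': [1/2 + 1/2*1/6, 1/2 + 1/2*1/2) = [7/12, 3/4) <- contains code 43/72
  'e': [1/2 + 1/2*1/2, 1/2 + 1/2*1/1) = [3/4, 1/1)
  emit 'a', narrow to [7/12, 3/4)
Step 3: interval [7/12, 3/4), width = 3/4 - 7/12 = 1/6
  'c': [7/12 + 1/6*0/1, 7/12 + 1/6*1/6) = [7/12, 11/18) <- contains code 43/72
  'a': [7/12 + 1/6*1/6, 7/12 + 1/6*1/2) = [11/18, 2/3)
  'e': [7/12 + 1/6*1/2, 7/12 + 1/6*1/1) = [2/3, 3/4)
  emit 'c', narrow to [7/12, 11/18)

Answer: symbol=e low=1/2 high=1/1
symbol=a low=7/12 high=3/4
symbol=c low=7/12 high=11/18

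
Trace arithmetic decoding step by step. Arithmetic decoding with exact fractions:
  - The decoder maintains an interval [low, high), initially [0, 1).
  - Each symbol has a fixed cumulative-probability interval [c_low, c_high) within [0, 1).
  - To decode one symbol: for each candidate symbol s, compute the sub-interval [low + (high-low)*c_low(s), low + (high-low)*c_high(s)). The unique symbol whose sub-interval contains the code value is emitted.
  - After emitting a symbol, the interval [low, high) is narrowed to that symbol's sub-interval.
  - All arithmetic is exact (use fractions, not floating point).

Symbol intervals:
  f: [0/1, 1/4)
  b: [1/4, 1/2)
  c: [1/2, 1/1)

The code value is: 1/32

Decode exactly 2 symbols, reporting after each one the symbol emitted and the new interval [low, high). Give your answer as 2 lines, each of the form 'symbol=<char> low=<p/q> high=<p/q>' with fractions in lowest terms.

Step 1: interval [0/1, 1/1), width = 1/1 - 0/1 = 1/1
  'f': [0/1 + 1/1*0/1, 0/1 + 1/1*1/4) = [0/1, 1/4) <- contains code 1/32
  'b': [0/1 + 1/1*1/4, 0/1 + 1/1*1/2) = [1/4, 1/2)
  'c': [0/1 + 1/1*1/2, 0/1 + 1/1*1/1) = [1/2, 1/1)
  emit 'f', narrow to [0/1, 1/4)
Step 2: interval [0/1, 1/4), width = 1/4 - 0/1 = 1/4
  'f': [0/1 + 1/4*0/1, 0/1 + 1/4*1/4) = [0/1, 1/16) <- contains code 1/32
  'b': [0/1 + 1/4*1/4, 0/1 + 1/4*1/2) = [1/16, 1/8)
  'c': [0/1 + 1/4*1/2, 0/1 + 1/4*1/1) = [1/8, 1/4)
  emit 'f', narrow to [0/1, 1/16)

Answer: symbol=f low=0/1 high=1/4
symbol=f low=0/1 high=1/16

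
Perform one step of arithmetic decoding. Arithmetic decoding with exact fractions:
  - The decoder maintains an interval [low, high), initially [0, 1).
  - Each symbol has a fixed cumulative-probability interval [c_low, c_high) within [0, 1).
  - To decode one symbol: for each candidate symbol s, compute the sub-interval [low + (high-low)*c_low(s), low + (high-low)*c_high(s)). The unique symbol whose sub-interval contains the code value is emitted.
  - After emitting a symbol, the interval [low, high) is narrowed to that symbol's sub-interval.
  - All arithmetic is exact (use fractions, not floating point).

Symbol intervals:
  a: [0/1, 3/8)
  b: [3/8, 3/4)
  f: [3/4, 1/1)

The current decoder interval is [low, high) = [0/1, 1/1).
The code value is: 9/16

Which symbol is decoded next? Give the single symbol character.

Answer: b

Derivation:
Interval width = high − low = 1/1 − 0/1 = 1/1
Scaled code = (code − low) / width = (9/16 − 0/1) / 1/1 = 9/16
  a: [0/1, 3/8) 
  b: [3/8, 3/4) ← scaled code falls here ✓
  f: [3/4, 1/1) 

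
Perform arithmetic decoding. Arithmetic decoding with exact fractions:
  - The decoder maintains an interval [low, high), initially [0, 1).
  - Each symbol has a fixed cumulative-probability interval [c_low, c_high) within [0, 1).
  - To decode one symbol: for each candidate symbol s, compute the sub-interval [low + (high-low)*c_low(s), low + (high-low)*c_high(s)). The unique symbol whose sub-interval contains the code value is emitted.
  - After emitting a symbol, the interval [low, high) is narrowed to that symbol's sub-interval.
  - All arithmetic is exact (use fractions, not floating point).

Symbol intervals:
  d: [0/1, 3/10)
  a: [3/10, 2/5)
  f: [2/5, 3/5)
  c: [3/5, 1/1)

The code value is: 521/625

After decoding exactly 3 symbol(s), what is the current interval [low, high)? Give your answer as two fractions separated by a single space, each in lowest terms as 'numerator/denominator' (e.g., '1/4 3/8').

Answer: 101/125 21/25

Derivation:
Step 1: interval [0/1, 1/1), width = 1/1 - 0/1 = 1/1
  'd': [0/1 + 1/1*0/1, 0/1 + 1/1*3/10) = [0/1, 3/10)
  'a': [0/1 + 1/1*3/10, 0/1 + 1/1*2/5) = [3/10, 2/5)
  'f': [0/1 + 1/1*2/5, 0/1 + 1/1*3/5) = [2/5, 3/5)
  'c': [0/1 + 1/1*3/5, 0/1 + 1/1*1/1) = [3/5, 1/1) <- contains code 521/625
  emit 'c', narrow to [3/5, 1/1)
Step 2: interval [3/5, 1/1), width = 1/1 - 3/5 = 2/5
  'd': [3/5 + 2/5*0/1, 3/5 + 2/5*3/10) = [3/5, 18/25)
  'a': [3/5 + 2/5*3/10, 3/5 + 2/5*2/5) = [18/25, 19/25)
  'f': [3/5 + 2/5*2/5, 3/5 + 2/5*3/5) = [19/25, 21/25) <- contains code 521/625
  'c': [3/5 + 2/5*3/5, 3/5 + 2/5*1/1) = [21/25, 1/1)
  emit 'f', narrow to [19/25, 21/25)
Step 3: interval [19/25, 21/25), width = 21/25 - 19/25 = 2/25
  'd': [19/25 + 2/25*0/1, 19/25 + 2/25*3/10) = [19/25, 98/125)
  'a': [19/25 + 2/25*3/10, 19/25 + 2/25*2/5) = [98/125, 99/125)
  'f': [19/25 + 2/25*2/5, 19/25 + 2/25*3/5) = [99/125, 101/125)
  'c': [19/25 + 2/25*3/5, 19/25 + 2/25*1/1) = [101/125, 21/25) <- contains code 521/625
  emit 'c', narrow to [101/125, 21/25)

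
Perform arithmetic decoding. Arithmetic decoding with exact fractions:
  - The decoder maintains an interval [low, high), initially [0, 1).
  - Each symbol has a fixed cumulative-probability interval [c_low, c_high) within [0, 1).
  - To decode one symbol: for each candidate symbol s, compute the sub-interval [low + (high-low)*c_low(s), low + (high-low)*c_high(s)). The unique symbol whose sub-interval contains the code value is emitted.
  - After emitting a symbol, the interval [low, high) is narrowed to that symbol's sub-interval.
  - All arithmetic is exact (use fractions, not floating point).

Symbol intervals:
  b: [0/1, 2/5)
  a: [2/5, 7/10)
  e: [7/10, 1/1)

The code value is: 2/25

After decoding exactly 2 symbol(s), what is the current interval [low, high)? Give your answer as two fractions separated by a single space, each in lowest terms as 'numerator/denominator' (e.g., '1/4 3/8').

Answer: 0/1 4/25

Derivation:
Step 1: interval [0/1, 1/1), width = 1/1 - 0/1 = 1/1
  'b': [0/1 + 1/1*0/1, 0/1 + 1/1*2/5) = [0/1, 2/5) <- contains code 2/25
  'a': [0/1 + 1/1*2/5, 0/1 + 1/1*7/10) = [2/5, 7/10)
  'e': [0/1 + 1/1*7/10, 0/1 + 1/1*1/1) = [7/10, 1/1)
  emit 'b', narrow to [0/1, 2/5)
Step 2: interval [0/1, 2/5), width = 2/5 - 0/1 = 2/5
  'b': [0/1 + 2/5*0/1, 0/1 + 2/5*2/5) = [0/1, 4/25) <- contains code 2/25
  'a': [0/1 + 2/5*2/5, 0/1 + 2/5*7/10) = [4/25, 7/25)
  'e': [0/1 + 2/5*7/10, 0/1 + 2/5*1/1) = [7/25, 2/5)
  emit 'b', narrow to [0/1, 4/25)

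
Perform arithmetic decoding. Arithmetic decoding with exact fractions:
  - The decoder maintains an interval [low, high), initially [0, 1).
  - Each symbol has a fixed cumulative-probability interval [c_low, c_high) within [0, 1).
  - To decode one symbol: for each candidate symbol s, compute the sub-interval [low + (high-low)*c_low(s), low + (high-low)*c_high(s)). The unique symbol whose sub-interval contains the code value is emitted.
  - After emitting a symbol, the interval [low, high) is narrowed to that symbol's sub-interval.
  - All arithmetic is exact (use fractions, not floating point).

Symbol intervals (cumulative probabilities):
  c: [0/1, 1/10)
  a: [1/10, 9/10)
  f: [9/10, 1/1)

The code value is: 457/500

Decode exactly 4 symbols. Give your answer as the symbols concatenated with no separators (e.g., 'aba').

Answer: faca

Derivation:
Step 1: interval [0/1, 1/1), width = 1/1 - 0/1 = 1/1
  'c': [0/1 + 1/1*0/1, 0/1 + 1/1*1/10) = [0/1, 1/10)
  'a': [0/1 + 1/1*1/10, 0/1 + 1/1*9/10) = [1/10, 9/10)
  'f': [0/1 + 1/1*9/10, 0/1 + 1/1*1/1) = [9/10, 1/1) <- contains code 457/500
  emit 'f', narrow to [9/10, 1/1)
Step 2: interval [9/10, 1/1), width = 1/1 - 9/10 = 1/10
  'c': [9/10 + 1/10*0/1, 9/10 + 1/10*1/10) = [9/10, 91/100)
  'a': [9/10 + 1/10*1/10, 9/10 + 1/10*9/10) = [91/100, 99/100) <- contains code 457/500
  'f': [9/10 + 1/10*9/10, 9/10 + 1/10*1/1) = [99/100, 1/1)
  emit 'a', narrow to [91/100, 99/100)
Step 3: interval [91/100, 99/100), width = 99/100 - 91/100 = 2/25
  'c': [91/100 + 2/25*0/1, 91/100 + 2/25*1/10) = [91/100, 459/500) <- contains code 457/500
  'a': [91/100 + 2/25*1/10, 91/100 + 2/25*9/10) = [459/500, 491/500)
  'f': [91/100 + 2/25*9/10, 91/100 + 2/25*1/1) = [491/500, 99/100)
  emit 'c', narrow to [91/100, 459/500)
Step 4: interval [91/100, 459/500), width = 459/500 - 91/100 = 1/125
  'c': [91/100 + 1/125*0/1, 91/100 + 1/125*1/10) = [91/100, 2277/2500)
  'a': [91/100 + 1/125*1/10, 91/100 + 1/125*9/10) = [2277/2500, 2293/2500) <- contains code 457/500
  'f': [91/100 + 1/125*9/10, 91/100 + 1/125*1/1) = [2293/2500, 459/500)
  emit 'a', narrow to [2277/2500, 2293/2500)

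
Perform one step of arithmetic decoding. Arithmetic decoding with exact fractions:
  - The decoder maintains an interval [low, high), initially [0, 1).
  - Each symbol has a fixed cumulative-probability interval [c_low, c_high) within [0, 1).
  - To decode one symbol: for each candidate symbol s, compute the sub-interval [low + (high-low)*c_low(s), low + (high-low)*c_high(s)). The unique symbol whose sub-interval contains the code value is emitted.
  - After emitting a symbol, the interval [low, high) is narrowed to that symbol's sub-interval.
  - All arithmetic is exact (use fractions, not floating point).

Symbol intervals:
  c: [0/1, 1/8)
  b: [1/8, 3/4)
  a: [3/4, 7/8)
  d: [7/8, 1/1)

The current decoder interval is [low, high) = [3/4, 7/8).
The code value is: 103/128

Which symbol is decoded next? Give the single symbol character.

Answer: b

Derivation:
Interval width = high − low = 7/8 − 3/4 = 1/8
Scaled code = (code − low) / width = (103/128 − 3/4) / 1/8 = 7/16
  c: [0/1, 1/8) 
  b: [1/8, 3/4) ← scaled code falls here ✓
  a: [3/4, 7/8) 
  d: [7/8, 1/1) 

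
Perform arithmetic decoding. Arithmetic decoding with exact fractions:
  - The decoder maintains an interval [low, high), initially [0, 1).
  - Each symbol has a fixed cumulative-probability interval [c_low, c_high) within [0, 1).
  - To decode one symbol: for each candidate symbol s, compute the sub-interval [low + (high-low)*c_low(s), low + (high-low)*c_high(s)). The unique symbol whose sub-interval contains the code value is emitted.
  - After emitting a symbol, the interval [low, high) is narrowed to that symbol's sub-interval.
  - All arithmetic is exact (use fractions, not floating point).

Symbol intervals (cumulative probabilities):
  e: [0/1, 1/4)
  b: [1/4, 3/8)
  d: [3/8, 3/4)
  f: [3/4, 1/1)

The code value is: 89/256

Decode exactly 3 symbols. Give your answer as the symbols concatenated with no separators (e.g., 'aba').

Answer: bfe

Derivation:
Step 1: interval [0/1, 1/1), width = 1/1 - 0/1 = 1/1
  'e': [0/1 + 1/1*0/1, 0/1 + 1/1*1/4) = [0/1, 1/4)
  'b': [0/1 + 1/1*1/4, 0/1 + 1/1*3/8) = [1/4, 3/8) <- contains code 89/256
  'd': [0/1 + 1/1*3/8, 0/1 + 1/1*3/4) = [3/8, 3/4)
  'f': [0/1 + 1/1*3/4, 0/1 + 1/1*1/1) = [3/4, 1/1)
  emit 'b', narrow to [1/4, 3/8)
Step 2: interval [1/4, 3/8), width = 3/8 - 1/4 = 1/8
  'e': [1/4 + 1/8*0/1, 1/4 + 1/8*1/4) = [1/4, 9/32)
  'b': [1/4 + 1/8*1/4, 1/4 + 1/8*3/8) = [9/32, 19/64)
  'd': [1/4 + 1/8*3/8, 1/4 + 1/8*3/4) = [19/64, 11/32)
  'f': [1/4 + 1/8*3/4, 1/4 + 1/8*1/1) = [11/32, 3/8) <- contains code 89/256
  emit 'f', narrow to [11/32, 3/8)
Step 3: interval [11/32, 3/8), width = 3/8 - 11/32 = 1/32
  'e': [11/32 + 1/32*0/1, 11/32 + 1/32*1/4) = [11/32, 45/128) <- contains code 89/256
  'b': [11/32 + 1/32*1/4, 11/32 + 1/32*3/8) = [45/128, 91/256)
  'd': [11/32 + 1/32*3/8, 11/32 + 1/32*3/4) = [91/256, 47/128)
  'f': [11/32 + 1/32*3/4, 11/32 + 1/32*1/1) = [47/128, 3/8)
  emit 'e', narrow to [11/32, 45/128)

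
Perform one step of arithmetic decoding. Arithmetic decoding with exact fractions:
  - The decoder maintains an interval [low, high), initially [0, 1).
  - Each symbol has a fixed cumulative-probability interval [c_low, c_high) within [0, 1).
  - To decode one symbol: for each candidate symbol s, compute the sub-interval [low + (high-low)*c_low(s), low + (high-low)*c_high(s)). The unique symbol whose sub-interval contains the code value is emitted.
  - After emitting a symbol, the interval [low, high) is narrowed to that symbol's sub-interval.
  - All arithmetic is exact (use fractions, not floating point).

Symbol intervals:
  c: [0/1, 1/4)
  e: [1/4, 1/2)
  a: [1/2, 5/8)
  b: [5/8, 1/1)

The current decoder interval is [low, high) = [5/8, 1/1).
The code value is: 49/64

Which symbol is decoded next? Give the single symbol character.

Interval width = high − low = 1/1 − 5/8 = 3/8
Scaled code = (code − low) / width = (49/64 − 5/8) / 3/8 = 3/8
  c: [0/1, 1/4) 
  e: [1/4, 1/2) ← scaled code falls here ✓
  a: [1/2, 5/8) 
  b: [5/8, 1/1) 

Answer: e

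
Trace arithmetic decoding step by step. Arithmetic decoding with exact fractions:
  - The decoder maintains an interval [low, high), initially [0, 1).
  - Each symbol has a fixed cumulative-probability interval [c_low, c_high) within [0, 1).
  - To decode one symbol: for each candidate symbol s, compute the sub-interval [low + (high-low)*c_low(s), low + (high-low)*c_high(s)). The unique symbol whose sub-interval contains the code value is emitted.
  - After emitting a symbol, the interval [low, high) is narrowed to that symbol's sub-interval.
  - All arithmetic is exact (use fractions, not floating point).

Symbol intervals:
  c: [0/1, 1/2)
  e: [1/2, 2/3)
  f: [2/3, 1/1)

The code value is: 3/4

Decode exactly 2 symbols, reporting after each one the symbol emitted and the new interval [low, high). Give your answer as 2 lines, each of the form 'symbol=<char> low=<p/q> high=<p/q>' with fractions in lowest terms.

Step 1: interval [0/1, 1/1), width = 1/1 - 0/1 = 1/1
  'c': [0/1 + 1/1*0/1, 0/1 + 1/1*1/2) = [0/1, 1/2)
  'e': [0/1 + 1/1*1/2, 0/1 + 1/1*2/3) = [1/2, 2/3)
  'f': [0/1 + 1/1*2/3, 0/1 + 1/1*1/1) = [2/3, 1/1) <- contains code 3/4
  emit 'f', narrow to [2/3, 1/1)
Step 2: interval [2/3, 1/1), width = 1/1 - 2/3 = 1/3
  'c': [2/3 + 1/3*0/1, 2/3 + 1/3*1/2) = [2/3, 5/6) <- contains code 3/4
  'e': [2/3 + 1/3*1/2, 2/3 + 1/3*2/3) = [5/6, 8/9)
  'f': [2/3 + 1/3*2/3, 2/3 + 1/3*1/1) = [8/9, 1/1)
  emit 'c', narrow to [2/3, 5/6)

Answer: symbol=f low=2/3 high=1/1
symbol=c low=2/3 high=5/6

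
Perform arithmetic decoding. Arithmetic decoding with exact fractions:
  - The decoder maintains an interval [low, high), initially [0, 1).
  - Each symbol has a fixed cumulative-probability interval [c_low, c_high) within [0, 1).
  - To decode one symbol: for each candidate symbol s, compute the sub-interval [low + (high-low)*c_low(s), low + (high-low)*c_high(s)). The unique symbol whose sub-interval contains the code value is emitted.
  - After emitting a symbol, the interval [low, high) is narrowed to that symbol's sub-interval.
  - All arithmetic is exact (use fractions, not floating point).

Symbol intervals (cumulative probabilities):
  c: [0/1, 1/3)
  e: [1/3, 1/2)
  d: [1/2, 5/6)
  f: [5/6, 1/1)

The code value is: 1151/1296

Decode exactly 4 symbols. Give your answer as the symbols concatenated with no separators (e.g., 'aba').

Answer: fcff

Derivation:
Step 1: interval [0/1, 1/1), width = 1/1 - 0/1 = 1/1
  'c': [0/1 + 1/1*0/1, 0/1 + 1/1*1/3) = [0/1, 1/3)
  'e': [0/1 + 1/1*1/3, 0/1 + 1/1*1/2) = [1/3, 1/2)
  'd': [0/1 + 1/1*1/2, 0/1 + 1/1*5/6) = [1/2, 5/6)
  'f': [0/1 + 1/1*5/6, 0/1 + 1/1*1/1) = [5/6, 1/1) <- contains code 1151/1296
  emit 'f', narrow to [5/6, 1/1)
Step 2: interval [5/6, 1/1), width = 1/1 - 5/6 = 1/6
  'c': [5/6 + 1/6*0/1, 5/6 + 1/6*1/3) = [5/6, 8/9) <- contains code 1151/1296
  'e': [5/6 + 1/6*1/3, 5/6 + 1/6*1/2) = [8/9, 11/12)
  'd': [5/6 + 1/6*1/2, 5/6 + 1/6*5/6) = [11/12, 35/36)
  'f': [5/6 + 1/6*5/6, 5/6 + 1/6*1/1) = [35/36, 1/1)
  emit 'c', narrow to [5/6, 8/9)
Step 3: interval [5/6, 8/9), width = 8/9 - 5/6 = 1/18
  'c': [5/6 + 1/18*0/1, 5/6 + 1/18*1/3) = [5/6, 23/27)
  'e': [5/6 + 1/18*1/3, 5/6 + 1/18*1/2) = [23/27, 31/36)
  'd': [5/6 + 1/18*1/2, 5/6 + 1/18*5/6) = [31/36, 95/108)
  'f': [5/6 + 1/18*5/6, 5/6 + 1/18*1/1) = [95/108, 8/9) <- contains code 1151/1296
  emit 'f', narrow to [95/108, 8/9)
Step 4: interval [95/108, 8/9), width = 8/9 - 95/108 = 1/108
  'c': [95/108 + 1/108*0/1, 95/108 + 1/108*1/3) = [95/108, 143/162)
  'e': [95/108 + 1/108*1/3, 95/108 + 1/108*1/2) = [143/162, 191/216)
  'd': [95/108 + 1/108*1/2, 95/108 + 1/108*5/6) = [191/216, 575/648)
  'f': [95/108 + 1/108*5/6, 95/108 + 1/108*1/1) = [575/648, 8/9) <- contains code 1151/1296
  emit 'f', narrow to [575/648, 8/9)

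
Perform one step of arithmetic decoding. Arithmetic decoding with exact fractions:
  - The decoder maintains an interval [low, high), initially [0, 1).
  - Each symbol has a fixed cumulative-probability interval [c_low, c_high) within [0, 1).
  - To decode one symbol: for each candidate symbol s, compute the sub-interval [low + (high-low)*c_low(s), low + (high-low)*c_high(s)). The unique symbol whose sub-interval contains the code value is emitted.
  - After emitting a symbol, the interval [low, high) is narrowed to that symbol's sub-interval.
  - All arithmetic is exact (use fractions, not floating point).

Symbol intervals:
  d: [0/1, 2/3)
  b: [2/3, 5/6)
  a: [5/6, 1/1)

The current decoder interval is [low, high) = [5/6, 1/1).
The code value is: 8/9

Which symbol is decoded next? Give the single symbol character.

Answer: d

Derivation:
Interval width = high − low = 1/1 − 5/6 = 1/6
Scaled code = (code − low) / width = (8/9 − 5/6) / 1/6 = 1/3
  d: [0/1, 2/3) ← scaled code falls here ✓
  b: [2/3, 5/6) 
  a: [5/6, 1/1) 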